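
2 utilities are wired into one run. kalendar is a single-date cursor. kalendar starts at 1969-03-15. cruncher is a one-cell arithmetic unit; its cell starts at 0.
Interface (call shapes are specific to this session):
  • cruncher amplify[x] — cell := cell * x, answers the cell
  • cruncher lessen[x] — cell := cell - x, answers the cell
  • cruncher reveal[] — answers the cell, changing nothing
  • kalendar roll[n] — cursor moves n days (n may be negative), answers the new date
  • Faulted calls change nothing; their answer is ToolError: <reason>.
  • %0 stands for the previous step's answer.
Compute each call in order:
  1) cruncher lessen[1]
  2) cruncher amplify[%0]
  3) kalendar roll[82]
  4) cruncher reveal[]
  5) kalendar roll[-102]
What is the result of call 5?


Act: cruncher lessen[x='1']
Obs: -1
Act: cruncher amplify[x='%0']
Obs: 1
Act: kalendar roll[n='82']
Obs: 1969-06-05
Act: cruncher reveal[]
Obs: 1
Act: kalendar roll[n='-102']
Obs: 1969-02-23

Answer: 1969-02-23


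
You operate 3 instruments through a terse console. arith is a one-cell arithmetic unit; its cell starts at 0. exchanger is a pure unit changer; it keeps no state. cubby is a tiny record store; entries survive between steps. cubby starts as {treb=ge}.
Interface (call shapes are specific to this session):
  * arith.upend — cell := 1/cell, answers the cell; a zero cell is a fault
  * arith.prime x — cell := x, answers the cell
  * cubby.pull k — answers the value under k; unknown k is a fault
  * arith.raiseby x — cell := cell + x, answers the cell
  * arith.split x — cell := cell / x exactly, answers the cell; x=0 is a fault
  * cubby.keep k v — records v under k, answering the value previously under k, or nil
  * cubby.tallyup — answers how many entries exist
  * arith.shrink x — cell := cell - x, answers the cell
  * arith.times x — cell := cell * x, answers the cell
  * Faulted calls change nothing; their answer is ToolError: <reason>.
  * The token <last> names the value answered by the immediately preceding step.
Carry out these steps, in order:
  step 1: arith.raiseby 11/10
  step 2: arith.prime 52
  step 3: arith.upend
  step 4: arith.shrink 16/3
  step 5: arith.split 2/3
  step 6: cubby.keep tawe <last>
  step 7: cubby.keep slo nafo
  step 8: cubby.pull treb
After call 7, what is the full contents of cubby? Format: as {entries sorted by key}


Answer: {slo=nafo, tawe=-829/104, treb=ge}

Derivation:
Do: raiseby[x: 11/10]
See: 11/10
Do: prime[x: 52]
See: 52
Do: upend[]
See: 1/52
Do: shrink[x: 16/3]
See: -829/156
Do: split[x: 2/3]
See: -829/104
Do: keep[k: tawe; v: <last>]
See: nil
Do: keep[k: slo; v: nafo]
See: nil
Do: pull[k: treb]
See: ge


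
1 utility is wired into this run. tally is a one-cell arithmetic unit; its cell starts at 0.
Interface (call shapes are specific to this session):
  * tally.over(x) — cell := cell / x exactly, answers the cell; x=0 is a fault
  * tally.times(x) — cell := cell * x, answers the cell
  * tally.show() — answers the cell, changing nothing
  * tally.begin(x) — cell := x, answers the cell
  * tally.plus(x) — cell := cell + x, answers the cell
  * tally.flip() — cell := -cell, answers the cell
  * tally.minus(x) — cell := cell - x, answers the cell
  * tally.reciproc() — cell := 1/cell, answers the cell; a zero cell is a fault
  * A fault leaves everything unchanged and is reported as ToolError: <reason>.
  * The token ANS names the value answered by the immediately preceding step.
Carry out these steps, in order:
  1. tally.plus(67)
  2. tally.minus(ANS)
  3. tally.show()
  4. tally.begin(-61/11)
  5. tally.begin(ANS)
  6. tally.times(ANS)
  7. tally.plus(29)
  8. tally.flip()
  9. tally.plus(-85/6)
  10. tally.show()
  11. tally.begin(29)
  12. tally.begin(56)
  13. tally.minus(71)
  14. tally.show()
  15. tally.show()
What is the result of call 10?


~$ plus x: 67
:: 67
~$ minus x: ANS
:: 0
~$ show
:: 0
~$ begin x: -61/11
:: -61/11
~$ begin x: ANS
:: -61/11
~$ times x: ANS
:: 3721/121
~$ plus x: 29
:: 7230/121
~$ flip
:: -7230/121
~$ plus x: -85/6
:: -53665/726
~$ show
:: -53665/726
~$ begin x: 29
:: 29
~$ begin x: 56
:: 56
~$ minus x: 71
:: -15
~$ show
:: -15
~$ show
:: -15

Answer: -53665/726


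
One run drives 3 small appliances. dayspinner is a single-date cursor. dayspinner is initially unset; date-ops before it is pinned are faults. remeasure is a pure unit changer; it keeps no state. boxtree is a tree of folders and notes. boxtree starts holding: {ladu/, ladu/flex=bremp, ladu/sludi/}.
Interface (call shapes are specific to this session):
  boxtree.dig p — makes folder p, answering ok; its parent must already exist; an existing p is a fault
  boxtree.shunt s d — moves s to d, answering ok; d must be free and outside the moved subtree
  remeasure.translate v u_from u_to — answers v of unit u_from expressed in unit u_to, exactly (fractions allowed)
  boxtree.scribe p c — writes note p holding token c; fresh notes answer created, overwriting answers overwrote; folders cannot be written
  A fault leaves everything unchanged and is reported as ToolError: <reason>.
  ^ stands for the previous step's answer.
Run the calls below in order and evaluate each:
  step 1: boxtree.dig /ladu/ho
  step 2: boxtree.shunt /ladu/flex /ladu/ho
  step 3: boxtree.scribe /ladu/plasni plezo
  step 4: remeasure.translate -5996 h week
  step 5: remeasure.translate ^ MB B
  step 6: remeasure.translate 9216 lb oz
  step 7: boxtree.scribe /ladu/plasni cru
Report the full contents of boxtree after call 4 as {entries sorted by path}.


Answer: {ladu/, ladu/flex=bremp, ladu/ho/, ladu/plasni=plezo, ladu/sludi/}

Derivation:
I run dig on p='/ladu/ho', which returns ok.
I call shunt on s='/ladu/flex', d='/ladu/ho', → ToolError: exists.
I try scribe on p='/ladu/plasni', c='plezo', yielding created.
I run translate on v='-5996', u_from='h', u_to='week', and get -1499/42.
I run translate on v='^', u_from='MB', u_to='B', which returns -749500000/21.
Now I run translate on v='9216', u_from='lb', u_to='oz', and see 147456.
Now I run scribe on p='/ladu/plasni', c='cru', giving overwrote.


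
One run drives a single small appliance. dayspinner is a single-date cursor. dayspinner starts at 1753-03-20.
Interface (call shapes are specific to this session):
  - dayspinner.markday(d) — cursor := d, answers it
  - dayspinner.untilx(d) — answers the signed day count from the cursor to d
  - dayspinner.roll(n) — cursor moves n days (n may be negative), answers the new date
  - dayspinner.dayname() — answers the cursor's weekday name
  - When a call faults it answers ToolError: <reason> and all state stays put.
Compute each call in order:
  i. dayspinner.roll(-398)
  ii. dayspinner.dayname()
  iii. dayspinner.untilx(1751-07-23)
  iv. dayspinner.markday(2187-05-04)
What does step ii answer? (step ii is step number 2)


Answer: Wednesday

Derivation:
;; roll(n: -398) : 1752-02-16
;; dayname() : Wednesday
;; untilx(d: 1751-07-23) : -208
;; markday(d: 2187-05-04) : 2187-05-04


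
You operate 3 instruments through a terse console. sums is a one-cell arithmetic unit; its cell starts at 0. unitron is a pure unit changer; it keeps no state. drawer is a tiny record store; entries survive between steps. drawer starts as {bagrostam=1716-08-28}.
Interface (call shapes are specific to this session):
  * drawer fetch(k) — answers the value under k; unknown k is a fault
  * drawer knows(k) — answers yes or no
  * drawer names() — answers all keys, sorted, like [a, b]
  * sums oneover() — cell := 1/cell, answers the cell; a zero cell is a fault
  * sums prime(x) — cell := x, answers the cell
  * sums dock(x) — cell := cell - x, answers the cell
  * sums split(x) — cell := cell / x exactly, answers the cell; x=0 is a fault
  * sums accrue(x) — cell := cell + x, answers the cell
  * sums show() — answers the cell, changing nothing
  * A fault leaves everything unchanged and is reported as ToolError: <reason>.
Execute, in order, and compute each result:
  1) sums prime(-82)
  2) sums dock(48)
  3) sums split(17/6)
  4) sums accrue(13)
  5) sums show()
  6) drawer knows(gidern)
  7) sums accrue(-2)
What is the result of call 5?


Answer: -559/17

Derivation:
I call sums prime with x: -82, giving -82.
Next I call sums dock with x: 48, — result: -130.
I try sums split with x: 17/6, and observe -780/17.
I run sums accrue with x: 13, → -559/17.
Then sums show, giving -559/17.
Now I run drawer knows with k: gidern, and observe no.
I try sums accrue with x: -2, giving -593/17.


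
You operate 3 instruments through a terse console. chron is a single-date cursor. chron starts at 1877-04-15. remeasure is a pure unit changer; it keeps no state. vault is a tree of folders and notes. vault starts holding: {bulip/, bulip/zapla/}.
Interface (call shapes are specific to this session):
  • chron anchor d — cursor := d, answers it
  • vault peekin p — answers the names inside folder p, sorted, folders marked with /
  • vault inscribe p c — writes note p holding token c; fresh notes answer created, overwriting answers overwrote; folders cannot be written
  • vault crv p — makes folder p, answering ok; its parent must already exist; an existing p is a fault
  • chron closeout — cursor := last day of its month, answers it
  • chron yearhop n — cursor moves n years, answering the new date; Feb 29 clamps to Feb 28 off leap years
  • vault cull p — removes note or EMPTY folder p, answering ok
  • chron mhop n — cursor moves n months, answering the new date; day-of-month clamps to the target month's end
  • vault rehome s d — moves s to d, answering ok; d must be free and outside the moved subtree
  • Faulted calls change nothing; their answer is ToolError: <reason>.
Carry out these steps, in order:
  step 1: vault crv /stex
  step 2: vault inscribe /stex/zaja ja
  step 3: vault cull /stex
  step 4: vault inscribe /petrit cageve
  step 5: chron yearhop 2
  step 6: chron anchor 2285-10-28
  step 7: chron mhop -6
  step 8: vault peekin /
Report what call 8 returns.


I run vault crv(p→/stex), — result: ok.
I invoke vault inscribe(p→/stex/zaja, c→ja), which returns created.
Now I run vault cull(p→/stex), which returns ToolError: not empty.
I invoke vault inscribe(p→/petrit, c→cageve), — result: created.
Using chron yearhop(n→2), yielding 1879-04-15.
I try chron anchor(d→2285-10-28), and see 2285-10-28.
Invoking chron mhop(n→-6): 2285-04-28.
I call vault peekin(p→/), which returns [bulip/, petrit, stex/].

Answer: [bulip/, petrit, stex/]


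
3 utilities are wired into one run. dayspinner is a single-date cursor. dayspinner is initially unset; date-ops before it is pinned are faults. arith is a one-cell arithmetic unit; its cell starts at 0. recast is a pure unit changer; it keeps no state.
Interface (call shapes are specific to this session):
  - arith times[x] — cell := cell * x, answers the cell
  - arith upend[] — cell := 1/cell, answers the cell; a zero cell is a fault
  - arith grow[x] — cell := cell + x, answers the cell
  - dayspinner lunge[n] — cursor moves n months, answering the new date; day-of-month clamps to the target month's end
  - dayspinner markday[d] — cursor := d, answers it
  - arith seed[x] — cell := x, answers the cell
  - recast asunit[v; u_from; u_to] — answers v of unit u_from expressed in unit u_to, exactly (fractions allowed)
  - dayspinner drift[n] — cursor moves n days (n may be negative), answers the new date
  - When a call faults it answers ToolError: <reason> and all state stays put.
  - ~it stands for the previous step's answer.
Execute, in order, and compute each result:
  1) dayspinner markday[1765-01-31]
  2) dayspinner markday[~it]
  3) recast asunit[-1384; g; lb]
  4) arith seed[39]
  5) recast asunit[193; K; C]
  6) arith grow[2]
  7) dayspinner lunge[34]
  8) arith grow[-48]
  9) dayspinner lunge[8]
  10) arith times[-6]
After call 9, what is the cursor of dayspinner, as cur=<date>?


Step: dayspinner markday[d=1765-01-31]
Result: 1765-01-31
Step: dayspinner markday[d=~it]
Result: 1765-01-31
Step: recast asunit[v=-1384; u_from=g; u_to=lb]
Result: -138400000/45359237
Step: arith seed[x=39]
Result: 39
Step: recast asunit[v=193; u_from=K; u_to=C]
Result: -1603/20
Step: arith grow[x=2]
Result: 41
Step: dayspinner lunge[n=34]
Result: 1767-11-30
Step: arith grow[x=-48]
Result: -7
Step: dayspinner lunge[n=8]
Result: 1768-07-30
Step: arith times[x=-6]
Result: 42

Answer: cur=1768-07-30


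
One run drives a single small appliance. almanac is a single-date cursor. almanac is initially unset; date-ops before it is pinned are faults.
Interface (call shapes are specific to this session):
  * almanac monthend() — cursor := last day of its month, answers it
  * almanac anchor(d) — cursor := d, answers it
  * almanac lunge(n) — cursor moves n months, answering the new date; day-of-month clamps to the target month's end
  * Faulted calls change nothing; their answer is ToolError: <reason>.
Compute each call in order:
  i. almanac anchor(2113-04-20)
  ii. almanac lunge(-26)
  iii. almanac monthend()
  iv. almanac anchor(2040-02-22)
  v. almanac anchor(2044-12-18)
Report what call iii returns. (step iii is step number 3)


Answer: 2111-02-28

Derivation:
[in] almanac anchor d: 2113-04-20
  2113-04-20
[in] almanac lunge n: -26
  2111-02-20
[in] almanac monthend
  2111-02-28
[in] almanac anchor d: 2040-02-22
  2040-02-22
[in] almanac anchor d: 2044-12-18
  2044-12-18


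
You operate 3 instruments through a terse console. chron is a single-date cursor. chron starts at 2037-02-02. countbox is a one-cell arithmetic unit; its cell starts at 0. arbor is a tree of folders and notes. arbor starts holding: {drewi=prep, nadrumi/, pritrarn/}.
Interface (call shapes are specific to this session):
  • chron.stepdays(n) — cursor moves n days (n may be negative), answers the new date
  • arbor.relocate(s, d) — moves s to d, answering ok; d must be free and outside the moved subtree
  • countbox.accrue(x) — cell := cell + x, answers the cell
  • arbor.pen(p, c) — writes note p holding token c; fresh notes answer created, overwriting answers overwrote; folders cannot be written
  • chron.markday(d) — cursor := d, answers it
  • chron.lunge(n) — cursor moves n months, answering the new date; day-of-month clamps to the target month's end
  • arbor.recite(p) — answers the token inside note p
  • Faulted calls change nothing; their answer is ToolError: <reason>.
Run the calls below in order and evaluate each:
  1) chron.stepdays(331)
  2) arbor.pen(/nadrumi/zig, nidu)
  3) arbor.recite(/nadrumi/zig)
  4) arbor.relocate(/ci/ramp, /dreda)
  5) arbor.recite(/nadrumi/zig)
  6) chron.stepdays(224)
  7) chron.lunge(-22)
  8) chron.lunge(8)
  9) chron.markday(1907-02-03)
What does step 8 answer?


> chron.stepdays n='331'
  2037-12-30
> arbor.pen p='/nadrumi/zig' c='nidu'
  created
> arbor.recite p='/nadrumi/zig'
  nidu
> arbor.relocate s='/ci/ramp' d='/dreda'
  ToolError: not found
> arbor.recite p='/nadrumi/zig'
  nidu
> chron.stepdays n='224'
  2038-08-11
> chron.lunge n='-22'
  2036-10-11
> chron.lunge n='8'
  2037-06-11
> chron.markday d='1907-02-03'
  1907-02-03

Answer: 2037-06-11


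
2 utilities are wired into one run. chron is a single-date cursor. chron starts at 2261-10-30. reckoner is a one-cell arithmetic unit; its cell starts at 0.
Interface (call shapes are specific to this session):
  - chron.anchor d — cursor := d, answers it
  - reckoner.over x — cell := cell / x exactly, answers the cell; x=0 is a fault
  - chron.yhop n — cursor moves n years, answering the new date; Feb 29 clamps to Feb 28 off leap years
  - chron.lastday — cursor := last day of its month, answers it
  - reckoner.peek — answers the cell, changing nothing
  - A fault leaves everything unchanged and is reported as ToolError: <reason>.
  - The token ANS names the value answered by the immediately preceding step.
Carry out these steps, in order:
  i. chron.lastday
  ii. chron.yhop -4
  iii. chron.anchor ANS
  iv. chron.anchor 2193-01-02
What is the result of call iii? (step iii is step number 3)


Answer: 2257-10-31

Derivation:
-- lastday() : 2261-10-31
-- yhop(n=-4) : 2257-10-31
-- anchor(d=ANS) : 2257-10-31
-- anchor(d=2193-01-02) : 2193-01-02


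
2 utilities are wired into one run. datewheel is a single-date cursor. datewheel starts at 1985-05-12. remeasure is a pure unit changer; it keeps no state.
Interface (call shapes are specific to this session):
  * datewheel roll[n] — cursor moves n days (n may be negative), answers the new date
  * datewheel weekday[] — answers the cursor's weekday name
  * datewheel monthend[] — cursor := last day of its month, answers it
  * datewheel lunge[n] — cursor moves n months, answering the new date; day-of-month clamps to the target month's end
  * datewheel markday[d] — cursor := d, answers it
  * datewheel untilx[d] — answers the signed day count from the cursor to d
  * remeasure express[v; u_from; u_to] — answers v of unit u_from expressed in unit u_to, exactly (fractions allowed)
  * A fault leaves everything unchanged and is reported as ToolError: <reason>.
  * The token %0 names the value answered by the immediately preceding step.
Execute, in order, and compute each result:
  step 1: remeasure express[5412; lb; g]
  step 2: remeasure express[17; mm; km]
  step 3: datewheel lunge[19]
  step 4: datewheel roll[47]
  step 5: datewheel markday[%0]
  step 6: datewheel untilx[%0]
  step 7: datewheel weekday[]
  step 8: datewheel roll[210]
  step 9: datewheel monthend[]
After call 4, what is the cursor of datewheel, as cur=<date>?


·→ remeasure express(v=5412, u_from=lb, u_to=g)
·← 61371047661/25000
·→ remeasure express(v=17, u_from=mm, u_to=km)
·← 17/1000000
·→ datewheel lunge(n=19)
·← 1986-12-12
·→ datewheel roll(n=47)
·← 1987-01-28
·→ datewheel markday(d=%0)
·← 1987-01-28
·→ datewheel untilx(d=%0)
·← 0
·→ datewheel weekday()
·← Wednesday
·→ datewheel roll(n=210)
·← 1987-08-26
·→ datewheel monthend()
·← 1987-08-31

Answer: cur=1987-01-28


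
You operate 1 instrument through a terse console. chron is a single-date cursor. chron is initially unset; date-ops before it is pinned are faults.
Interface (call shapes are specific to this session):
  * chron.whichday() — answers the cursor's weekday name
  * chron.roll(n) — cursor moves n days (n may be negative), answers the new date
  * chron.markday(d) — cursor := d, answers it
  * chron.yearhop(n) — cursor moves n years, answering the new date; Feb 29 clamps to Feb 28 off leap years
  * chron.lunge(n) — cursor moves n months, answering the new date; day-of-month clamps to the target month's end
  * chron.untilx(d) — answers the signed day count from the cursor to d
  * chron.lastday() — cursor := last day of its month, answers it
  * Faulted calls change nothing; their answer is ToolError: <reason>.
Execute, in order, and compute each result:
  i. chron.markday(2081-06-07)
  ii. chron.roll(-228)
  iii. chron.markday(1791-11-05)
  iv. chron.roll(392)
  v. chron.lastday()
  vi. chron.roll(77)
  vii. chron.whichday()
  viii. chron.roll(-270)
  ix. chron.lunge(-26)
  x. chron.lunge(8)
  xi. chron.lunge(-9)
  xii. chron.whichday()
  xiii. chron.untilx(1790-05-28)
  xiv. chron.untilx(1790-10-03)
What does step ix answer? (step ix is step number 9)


Answer: 1790-04-21

Derivation:
# chron.markday(d: 2081-06-07) => 2081-06-07
# chron.roll(n: -228) => 2080-10-22
# chron.markday(d: 1791-11-05) => 1791-11-05
# chron.roll(n: 392) => 1792-12-01
# chron.lastday() => 1792-12-31
# chron.roll(n: 77) => 1793-03-18
# chron.whichday() => Monday
# chron.roll(n: -270) => 1792-06-21
# chron.lunge(n: -26) => 1790-04-21
# chron.lunge(n: 8) => 1790-12-21
# chron.lunge(n: -9) => 1790-03-21
# chron.whichday() => Sunday
# chron.untilx(d: 1790-05-28) => 68
# chron.untilx(d: 1790-10-03) => 196


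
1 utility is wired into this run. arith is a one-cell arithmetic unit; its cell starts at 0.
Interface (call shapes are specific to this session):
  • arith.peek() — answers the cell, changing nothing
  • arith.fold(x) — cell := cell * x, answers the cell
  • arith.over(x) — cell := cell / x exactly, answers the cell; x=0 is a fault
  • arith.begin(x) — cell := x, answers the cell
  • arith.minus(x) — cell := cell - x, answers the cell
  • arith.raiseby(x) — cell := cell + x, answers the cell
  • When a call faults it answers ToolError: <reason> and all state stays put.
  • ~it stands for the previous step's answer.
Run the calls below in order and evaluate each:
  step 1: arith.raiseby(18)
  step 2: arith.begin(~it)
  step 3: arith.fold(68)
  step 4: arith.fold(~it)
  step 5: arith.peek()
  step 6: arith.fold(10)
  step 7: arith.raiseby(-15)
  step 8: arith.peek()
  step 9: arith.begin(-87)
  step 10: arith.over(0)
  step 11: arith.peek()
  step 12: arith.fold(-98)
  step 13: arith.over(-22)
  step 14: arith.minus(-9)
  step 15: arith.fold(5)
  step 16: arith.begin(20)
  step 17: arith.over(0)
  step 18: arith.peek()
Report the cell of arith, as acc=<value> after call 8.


Answer: acc=14981745

Derivation:
→ arith.raiseby(x: 18)
← 18
→ arith.begin(x: ~it)
← 18
→ arith.fold(x: 68)
← 1224
→ arith.fold(x: ~it)
← 1498176
→ arith.peek()
← 1498176
→ arith.fold(x: 10)
← 14981760
→ arith.raiseby(x: -15)
← 14981745
→ arith.peek()
← 14981745
→ arith.begin(x: -87)
← -87
→ arith.over(x: 0)
← ToolError: division by zero
→ arith.peek()
← -87
→ arith.fold(x: -98)
← 8526
→ arith.over(x: -22)
← -4263/11
→ arith.minus(x: -9)
← -4164/11
→ arith.fold(x: 5)
← -20820/11
→ arith.begin(x: 20)
← 20
→ arith.over(x: 0)
← ToolError: division by zero
→ arith.peek()
← 20


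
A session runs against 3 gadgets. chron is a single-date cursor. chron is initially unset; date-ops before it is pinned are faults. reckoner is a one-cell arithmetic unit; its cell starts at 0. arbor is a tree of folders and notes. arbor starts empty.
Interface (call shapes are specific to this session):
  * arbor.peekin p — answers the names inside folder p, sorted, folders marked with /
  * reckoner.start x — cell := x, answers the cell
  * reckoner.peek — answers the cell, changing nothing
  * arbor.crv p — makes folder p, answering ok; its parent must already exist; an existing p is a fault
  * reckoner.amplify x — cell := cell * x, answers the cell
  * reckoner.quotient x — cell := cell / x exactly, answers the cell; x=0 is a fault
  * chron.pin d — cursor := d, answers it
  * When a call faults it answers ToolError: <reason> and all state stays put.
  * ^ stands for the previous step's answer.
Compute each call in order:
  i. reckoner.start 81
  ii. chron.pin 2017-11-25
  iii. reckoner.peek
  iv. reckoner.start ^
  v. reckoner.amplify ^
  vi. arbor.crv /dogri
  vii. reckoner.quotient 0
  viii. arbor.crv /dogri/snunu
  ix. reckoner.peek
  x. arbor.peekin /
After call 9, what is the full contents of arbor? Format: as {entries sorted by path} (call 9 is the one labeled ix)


==> reckoner.start(x→81)
<== 81
==> chron.pin(d→2017-11-25)
<== 2017-11-25
==> reckoner.peek()
<== 81
==> reckoner.start(x→^)
<== 81
==> reckoner.amplify(x→^)
<== 6561
==> arbor.crv(p→/dogri)
<== ok
==> reckoner.quotient(x→0)
<== ToolError: division by zero
==> arbor.crv(p→/dogri/snunu)
<== ok
==> reckoner.peek()
<== 6561
==> arbor.peekin(p→/)
<== [dogri/]

Answer: {dogri/, dogri/snunu/}


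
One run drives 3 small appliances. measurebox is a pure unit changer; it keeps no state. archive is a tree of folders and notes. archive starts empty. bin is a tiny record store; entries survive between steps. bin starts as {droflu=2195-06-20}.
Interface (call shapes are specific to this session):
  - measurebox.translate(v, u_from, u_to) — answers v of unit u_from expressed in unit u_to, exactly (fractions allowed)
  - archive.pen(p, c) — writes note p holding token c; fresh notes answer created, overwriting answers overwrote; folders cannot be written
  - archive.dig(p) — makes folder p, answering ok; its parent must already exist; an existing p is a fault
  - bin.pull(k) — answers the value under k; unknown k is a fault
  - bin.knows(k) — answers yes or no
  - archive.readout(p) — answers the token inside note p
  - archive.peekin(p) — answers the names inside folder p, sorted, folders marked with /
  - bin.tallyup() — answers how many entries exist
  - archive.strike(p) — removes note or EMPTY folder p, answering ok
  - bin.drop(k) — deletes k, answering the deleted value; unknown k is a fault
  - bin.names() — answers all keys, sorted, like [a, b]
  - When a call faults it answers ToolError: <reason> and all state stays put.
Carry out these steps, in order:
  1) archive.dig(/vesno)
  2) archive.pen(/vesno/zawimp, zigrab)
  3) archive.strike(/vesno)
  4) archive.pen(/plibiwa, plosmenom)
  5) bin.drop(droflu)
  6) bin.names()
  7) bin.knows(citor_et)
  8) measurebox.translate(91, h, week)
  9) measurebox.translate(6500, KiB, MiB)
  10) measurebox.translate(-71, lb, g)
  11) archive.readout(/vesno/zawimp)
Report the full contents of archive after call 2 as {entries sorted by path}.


Answer: {vesno/, vesno/zawimp=zigrab}

Derivation:
>> archive.dig(p: /vesno)
<< ok
>> archive.pen(p: /vesno/zawimp, c: zigrab)
<< created
>> archive.strike(p: /vesno)
<< ToolError: not empty
>> archive.pen(p: /plibiwa, c: plosmenom)
<< created
>> bin.drop(k: droflu)
<< 2195-06-20
>> bin.names()
<< []
>> bin.knows(k: citor_et)
<< no
>> measurebox.translate(v: 91, u_from: h, u_to: week)
<< 13/24
>> measurebox.translate(v: 6500, u_from: KiB, u_to: MiB)
<< 1625/256
>> measurebox.translate(v: -71, u_from: lb, u_to: g)
<< -3220505827/100000
>> archive.readout(p: /vesno/zawimp)
<< zigrab


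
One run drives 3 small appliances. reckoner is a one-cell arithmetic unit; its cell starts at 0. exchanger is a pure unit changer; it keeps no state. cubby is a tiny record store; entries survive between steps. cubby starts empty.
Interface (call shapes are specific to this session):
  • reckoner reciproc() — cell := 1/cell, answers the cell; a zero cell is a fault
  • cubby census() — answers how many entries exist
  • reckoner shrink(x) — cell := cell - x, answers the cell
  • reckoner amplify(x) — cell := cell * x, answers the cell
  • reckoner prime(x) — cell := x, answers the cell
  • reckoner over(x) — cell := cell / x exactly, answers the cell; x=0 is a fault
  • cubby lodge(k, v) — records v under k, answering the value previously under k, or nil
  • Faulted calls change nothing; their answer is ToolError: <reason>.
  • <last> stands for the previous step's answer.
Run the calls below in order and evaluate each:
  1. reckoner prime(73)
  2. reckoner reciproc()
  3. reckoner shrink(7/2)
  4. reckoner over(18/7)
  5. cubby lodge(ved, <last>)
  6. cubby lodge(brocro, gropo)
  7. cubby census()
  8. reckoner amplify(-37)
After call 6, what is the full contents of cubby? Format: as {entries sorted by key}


Answer: {brocro=gropo, ved=-3563/2628}

Derivation:
;; 1. reckoner prime(73) => 73
;; 2. reckoner reciproc() => 1/73
;; 3. reckoner shrink(7/2) => -509/146
;; 4. reckoner over(18/7) => -3563/2628
;; 5. cubby lodge(ved, <last>) => nil
;; 6. cubby lodge(brocro, gropo) => nil
;; 7. cubby census() => 2
;; 8. reckoner amplify(-37) => 131831/2628


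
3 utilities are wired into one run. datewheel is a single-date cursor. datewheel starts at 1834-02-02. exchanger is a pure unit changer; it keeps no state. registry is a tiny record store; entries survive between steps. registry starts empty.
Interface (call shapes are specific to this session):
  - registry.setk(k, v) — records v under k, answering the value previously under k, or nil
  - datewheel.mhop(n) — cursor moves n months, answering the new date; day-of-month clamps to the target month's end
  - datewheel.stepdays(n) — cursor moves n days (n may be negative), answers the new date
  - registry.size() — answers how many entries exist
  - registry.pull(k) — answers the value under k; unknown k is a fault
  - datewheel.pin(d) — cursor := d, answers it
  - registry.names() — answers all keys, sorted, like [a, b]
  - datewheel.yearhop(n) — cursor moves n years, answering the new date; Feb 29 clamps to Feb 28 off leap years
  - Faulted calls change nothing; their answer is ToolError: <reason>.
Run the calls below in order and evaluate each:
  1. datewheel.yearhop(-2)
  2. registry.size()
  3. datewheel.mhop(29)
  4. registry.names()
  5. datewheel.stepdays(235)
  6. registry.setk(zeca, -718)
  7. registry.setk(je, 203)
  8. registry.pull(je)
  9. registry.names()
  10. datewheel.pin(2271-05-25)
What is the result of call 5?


Answer: 1835-02-22

Derivation:
Then yearhop passing n: -2, giving 1832-02-02.
I run size(), and get 0.
Now I run mhop passing n: 29, giving 1834-07-02.
Calling names, giving [].
Calling stepdays passing n: 235: 1835-02-22.
Then setk passing k: zeca, v: -718, and get nil.
I run setk passing k: je, v: 203, and observe nil.
Calling pull passing k: je: 203.
Then names, — result: [je, zeca].
I call pin passing d: 2271-05-25, and observe 2271-05-25.


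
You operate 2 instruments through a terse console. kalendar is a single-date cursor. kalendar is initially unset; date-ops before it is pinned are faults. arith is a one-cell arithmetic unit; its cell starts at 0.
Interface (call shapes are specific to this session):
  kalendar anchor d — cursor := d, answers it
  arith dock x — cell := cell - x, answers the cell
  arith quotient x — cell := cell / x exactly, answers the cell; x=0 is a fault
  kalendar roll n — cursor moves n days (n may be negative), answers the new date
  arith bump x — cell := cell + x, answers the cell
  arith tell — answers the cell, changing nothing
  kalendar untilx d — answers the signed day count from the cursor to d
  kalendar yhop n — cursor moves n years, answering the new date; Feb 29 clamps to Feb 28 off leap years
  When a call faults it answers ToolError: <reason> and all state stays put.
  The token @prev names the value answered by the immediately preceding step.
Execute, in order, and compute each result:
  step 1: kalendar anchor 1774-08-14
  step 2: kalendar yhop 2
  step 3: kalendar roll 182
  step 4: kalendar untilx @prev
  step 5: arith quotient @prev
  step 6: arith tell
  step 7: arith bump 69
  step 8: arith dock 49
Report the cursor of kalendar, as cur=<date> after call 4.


I invoke kalendar anchor on d: 1774-08-14: 1774-08-14.
I try kalendar yhop on n: 2, and see 1776-08-14.
Calling kalendar roll on n: 182, giving 1777-02-12.
Then kalendar untilx on d: @prev, → 0.
Now I run arith quotient on x: @prev, — result: ToolError: division by zero.
Calling arith tell(), → 0.
I call arith bump on x: 69: 69.
I try arith dock on x: 49, giving 20.

Answer: cur=1777-02-12


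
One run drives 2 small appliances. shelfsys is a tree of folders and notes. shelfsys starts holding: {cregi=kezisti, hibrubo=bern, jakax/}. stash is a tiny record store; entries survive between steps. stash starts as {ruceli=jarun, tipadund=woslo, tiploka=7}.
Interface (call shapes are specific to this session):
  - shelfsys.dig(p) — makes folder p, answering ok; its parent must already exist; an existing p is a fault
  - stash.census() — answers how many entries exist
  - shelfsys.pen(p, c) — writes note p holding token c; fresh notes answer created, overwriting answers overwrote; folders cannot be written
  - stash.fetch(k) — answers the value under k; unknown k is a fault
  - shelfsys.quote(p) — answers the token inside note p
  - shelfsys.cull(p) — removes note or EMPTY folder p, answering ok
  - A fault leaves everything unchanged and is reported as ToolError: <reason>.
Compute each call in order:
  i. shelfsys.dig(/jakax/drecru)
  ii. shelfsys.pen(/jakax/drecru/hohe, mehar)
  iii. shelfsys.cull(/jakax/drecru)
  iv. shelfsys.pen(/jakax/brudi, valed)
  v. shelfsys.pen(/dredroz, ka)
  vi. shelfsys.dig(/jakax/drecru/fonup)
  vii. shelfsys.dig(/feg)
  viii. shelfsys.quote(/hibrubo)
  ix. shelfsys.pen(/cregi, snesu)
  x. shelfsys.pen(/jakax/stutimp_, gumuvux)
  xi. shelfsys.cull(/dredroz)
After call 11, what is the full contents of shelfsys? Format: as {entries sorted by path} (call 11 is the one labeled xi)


Do: shelfsys.dig[p='/jakax/drecru']
See: ok
Do: shelfsys.pen[p='/jakax/drecru/hohe'; c='mehar']
See: created
Do: shelfsys.cull[p='/jakax/drecru']
See: ToolError: not empty
Do: shelfsys.pen[p='/jakax/brudi'; c='valed']
See: created
Do: shelfsys.pen[p='/dredroz'; c='ka']
See: created
Do: shelfsys.dig[p='/jakax/drecru/fonup']
See: ok
Do: shelfsys.dig[p='/feg']
See: ok
Do: shelfsys.quote[p='/hibrubo']
See: bern
Do: shelfsys.pen[p='/cregi'; c='snesu']
See: overwrote
Do: shelfsys.pen[p='/jakax/stutimp_'; c='gumuvux']
See: created
Do: shelfsys.cull[p='/dredroz']
See: ok

Answer: {cregi=snesu, feg/, hibrubo=bern, jakax/, jakax/brudi=valed, jakax/drecru/, jakax/drecru/fonup/, jakax/drecru/hohe=mehar, jakax/stutimp_=gumuvux}


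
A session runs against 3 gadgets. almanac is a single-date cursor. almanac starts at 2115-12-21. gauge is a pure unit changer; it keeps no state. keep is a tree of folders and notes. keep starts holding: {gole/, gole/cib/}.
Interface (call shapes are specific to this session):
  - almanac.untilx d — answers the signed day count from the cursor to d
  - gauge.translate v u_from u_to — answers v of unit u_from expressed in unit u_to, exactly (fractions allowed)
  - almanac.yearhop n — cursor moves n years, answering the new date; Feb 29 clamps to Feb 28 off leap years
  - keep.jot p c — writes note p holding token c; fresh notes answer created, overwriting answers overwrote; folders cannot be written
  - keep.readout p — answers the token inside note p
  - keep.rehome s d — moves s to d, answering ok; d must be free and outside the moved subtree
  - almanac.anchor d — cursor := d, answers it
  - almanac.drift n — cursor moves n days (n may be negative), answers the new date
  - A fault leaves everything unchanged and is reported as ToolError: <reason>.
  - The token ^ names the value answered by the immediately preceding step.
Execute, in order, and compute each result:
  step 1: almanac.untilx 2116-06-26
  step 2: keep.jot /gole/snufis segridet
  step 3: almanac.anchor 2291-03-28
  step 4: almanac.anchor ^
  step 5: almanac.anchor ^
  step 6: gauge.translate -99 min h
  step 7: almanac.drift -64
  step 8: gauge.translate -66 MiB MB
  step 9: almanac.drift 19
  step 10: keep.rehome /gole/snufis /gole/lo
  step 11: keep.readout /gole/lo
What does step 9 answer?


Answer: 2291-02-11

Derivation:
> untilx d='2116-06-26'
  188
> jot p='/gole/snufis' c='segridet'
  created
> anchor d='2291-03-28'
  2291-03-28
> anchor d='^'
  2291-03-28
> anchor d='^'
  2291-03-28
> translate v='-99' u_from='min' u_to='h'
  -33/20
> drift n='-64'
  2291-01-23
> translate v='-66' u_from='MiB' u_to='MB'
  -1081344/15625
> drift n='19'
  2291-02-11
> rehome s='/gole/snufis' d='/gole/lo'
  ok
> readout p='/gole/lo'
  segridet


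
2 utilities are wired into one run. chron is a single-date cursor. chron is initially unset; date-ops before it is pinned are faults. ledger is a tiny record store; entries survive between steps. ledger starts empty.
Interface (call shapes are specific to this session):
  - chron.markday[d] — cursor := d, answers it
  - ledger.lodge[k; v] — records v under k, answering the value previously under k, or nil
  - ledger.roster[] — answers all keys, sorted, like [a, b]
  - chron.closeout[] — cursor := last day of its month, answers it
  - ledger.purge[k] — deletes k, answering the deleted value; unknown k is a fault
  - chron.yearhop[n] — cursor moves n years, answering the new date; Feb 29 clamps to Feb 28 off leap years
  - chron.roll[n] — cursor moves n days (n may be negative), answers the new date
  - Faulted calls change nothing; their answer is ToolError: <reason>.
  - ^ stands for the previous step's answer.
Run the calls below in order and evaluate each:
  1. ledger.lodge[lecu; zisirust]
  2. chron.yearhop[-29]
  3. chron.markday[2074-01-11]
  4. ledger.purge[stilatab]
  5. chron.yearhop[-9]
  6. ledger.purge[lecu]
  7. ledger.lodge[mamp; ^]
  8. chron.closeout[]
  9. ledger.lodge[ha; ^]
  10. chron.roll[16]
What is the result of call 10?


Answer: 2065-02-16

Derivation:
% ledger.lodge(k: lecu, v: zisirust) == nil
% chron.yearhop(n: -29) == ToolError: no date set
% chron.markday(d: 2074-01-11) == 2074-01-11
% ledger.purge(k: stilatab) == ToolError: no such key stilatab
% chron.yearhop(n: -9) == 2065-01-11
% ledger.purge(k: lecu) == zisirust
% ledger.lodge(k: mamp, v: ^) == nil
% chron.closeout() == 2065-01-31
% ledger.lodge(k: ha, v: ^) == nil
% chron.roll(n: 16) == 2065-02-16


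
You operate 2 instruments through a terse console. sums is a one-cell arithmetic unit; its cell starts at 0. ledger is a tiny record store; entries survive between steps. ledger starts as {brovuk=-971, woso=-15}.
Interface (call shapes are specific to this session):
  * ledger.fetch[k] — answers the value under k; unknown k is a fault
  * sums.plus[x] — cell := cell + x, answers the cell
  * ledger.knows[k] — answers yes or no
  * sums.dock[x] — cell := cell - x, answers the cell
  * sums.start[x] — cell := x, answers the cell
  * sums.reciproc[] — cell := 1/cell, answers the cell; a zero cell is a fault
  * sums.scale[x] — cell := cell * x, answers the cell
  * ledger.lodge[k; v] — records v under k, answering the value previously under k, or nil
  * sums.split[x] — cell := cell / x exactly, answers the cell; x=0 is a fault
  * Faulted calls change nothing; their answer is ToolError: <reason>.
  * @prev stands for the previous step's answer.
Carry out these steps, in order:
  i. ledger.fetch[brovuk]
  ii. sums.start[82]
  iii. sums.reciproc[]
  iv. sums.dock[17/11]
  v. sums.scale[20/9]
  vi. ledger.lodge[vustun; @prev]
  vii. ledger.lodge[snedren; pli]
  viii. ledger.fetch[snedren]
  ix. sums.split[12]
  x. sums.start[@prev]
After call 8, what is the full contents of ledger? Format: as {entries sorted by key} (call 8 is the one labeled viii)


Answer: {brovuk=-971, snedren=pli, vustun=-4610/1353, woso=-15}

Derivation:
Then fetch passing brovuk, and see -971.
I invoke start passing 82, and observe 82.
I invoke reciproc, and see 1/82.
Now I run dock passing 17/11, and get -1383/902.
Invoking scale passing 20/9, and see -4610/1353.
I use lodge passing vustun, @prev, yielding nil.
Invoking lodge passing snedren, pli, yielding nil.
I use fetch passing snedren, and observe pli.
I invoke split passing 12, and observe -2305/8118.
I invoke start passing @prev, and see -2305/8118.


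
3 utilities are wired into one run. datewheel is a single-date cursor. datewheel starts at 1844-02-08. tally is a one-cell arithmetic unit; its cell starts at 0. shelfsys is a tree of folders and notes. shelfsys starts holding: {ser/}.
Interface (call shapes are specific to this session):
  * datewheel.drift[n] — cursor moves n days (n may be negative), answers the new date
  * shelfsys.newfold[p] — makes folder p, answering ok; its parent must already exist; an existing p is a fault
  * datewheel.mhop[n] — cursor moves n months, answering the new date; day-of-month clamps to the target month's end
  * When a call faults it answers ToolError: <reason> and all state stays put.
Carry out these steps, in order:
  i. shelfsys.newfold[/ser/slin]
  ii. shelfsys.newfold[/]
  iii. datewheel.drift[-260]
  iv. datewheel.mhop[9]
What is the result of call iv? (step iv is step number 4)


Answer: 1844-02-24

Derivation:
# 1. newfold(p: /ser/slin) ~> ok
# 2. newfold(p: /) ~> ToolError: exists
# 3. drift(n: -260) ~> 1843-05-24
# 4. mhop(n: 9) ~> 1844-02-24


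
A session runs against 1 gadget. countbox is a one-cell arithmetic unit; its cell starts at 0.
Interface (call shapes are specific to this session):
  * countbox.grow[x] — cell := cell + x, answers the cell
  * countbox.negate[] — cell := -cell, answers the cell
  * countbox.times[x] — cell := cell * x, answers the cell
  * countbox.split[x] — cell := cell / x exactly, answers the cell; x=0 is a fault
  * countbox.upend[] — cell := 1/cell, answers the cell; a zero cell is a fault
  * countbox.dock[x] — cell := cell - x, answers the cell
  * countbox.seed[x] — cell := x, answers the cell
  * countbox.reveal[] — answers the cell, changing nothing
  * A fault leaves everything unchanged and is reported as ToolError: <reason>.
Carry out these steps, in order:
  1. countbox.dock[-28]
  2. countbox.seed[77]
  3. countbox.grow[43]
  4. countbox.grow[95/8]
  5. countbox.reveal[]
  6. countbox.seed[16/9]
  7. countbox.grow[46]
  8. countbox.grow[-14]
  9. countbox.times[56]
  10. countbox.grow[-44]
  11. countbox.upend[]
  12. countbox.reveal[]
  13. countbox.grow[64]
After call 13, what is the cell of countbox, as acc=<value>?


Using countbox.dock using x=-28, and get 28.
Then countbox.seed using x=77, → 77.
I call countbox.grow using x=43, and see 120.
Now I run countbox.grow using x=95/8, — result: 1055/8.
Invoking countbox.reveal, and see 1055/8.
I run countbox.seed using x=16/9, — result: 16/9.
Calling countbox.grow using x=46, giving 430/9.
Invoking countbox.grow using x=-14, which returns 304/9.
I use countbox.times using x=56, giving 17024/9.
I run countbox.grow using x=-44, — result: 16628/9.
I use countbox.upend(), which returns 9/16628.
Now I run countbox.reveal, and observe 9/16628.
Now I run countbox.grow using x=64, and get 1064201/16628.

Answer: acc=1064201/16628
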